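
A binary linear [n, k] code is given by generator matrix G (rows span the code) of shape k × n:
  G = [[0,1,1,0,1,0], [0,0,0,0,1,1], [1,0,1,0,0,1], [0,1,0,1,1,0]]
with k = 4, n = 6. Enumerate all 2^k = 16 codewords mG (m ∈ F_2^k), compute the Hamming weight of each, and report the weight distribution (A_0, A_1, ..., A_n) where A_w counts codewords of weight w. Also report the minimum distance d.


Weight distribution: A_0 = 1, A_2 = 3, A_3 = 8, A_4 = 3, A_6 = 1. Minimum distance d = 2.

Enumerate all 2^4 = 16 messages m ∈ F_2^4.
For each, compute codeword c = mG in F_2^6, then tally its weight.
  m = 0000 → c = 000000, weight = 0.
  m = 1000 → c = 011010, weight = 3.
  m = 0100 → c = 000011, weight = 2.
  m = 1100 → c = 011001, weight = 3.
  m = 0010 → c = 101001, weight = 3.
  m = 1010 → c = 110011, weight = 4.
  m = 0110 → c = 101010, weight = 3.
  m = 1110 → c = 110000, weight = 2.
  m = 0001 → c = 010110, weight = 3.
  m = 1001 → c = 001100, weight = 2.
  m = 0101 → c = 010101, weight = 3.
  m = 1101 → c = 001111, weight = 4.
  m = 0011 → c = 111111, weight = 6.
  m = 1011 → c = 100101, weight = 3.
  m = 0111 → c = 111100, weight = 4.
  m = 1111 → c = 100110, weight = 3.
Tally weights:
  weight 0: 1 codewords.
  weight 2: 3 codewords.
  weight 3: 8 codewords.
  weight 4: 3 codewords.
  weight 6: 1 codewords.
Minimum distance d = smallest w > 0 with A_w > 0 = 2.
Sanity: Σ A_w = 16 = 2^4 = 16 ✓.


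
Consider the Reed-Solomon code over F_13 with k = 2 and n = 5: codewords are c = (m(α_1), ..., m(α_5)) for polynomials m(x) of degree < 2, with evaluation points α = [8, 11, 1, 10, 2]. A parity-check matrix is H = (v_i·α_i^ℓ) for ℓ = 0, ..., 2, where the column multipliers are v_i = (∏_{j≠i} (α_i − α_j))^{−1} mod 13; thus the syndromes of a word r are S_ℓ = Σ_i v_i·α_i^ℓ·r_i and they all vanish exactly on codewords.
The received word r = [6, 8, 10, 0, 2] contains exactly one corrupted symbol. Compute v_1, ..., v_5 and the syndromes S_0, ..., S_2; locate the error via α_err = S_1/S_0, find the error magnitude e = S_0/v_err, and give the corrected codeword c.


S = (3, 4, 1), error at position 4, error magnitude e = 10, c = [6, 8, 10, 3, 2].

Step 1: column multipliers v_i = (∏_{j≠i}(α_i − α_j))^{−1} mod 13.
  i = 1 (α = 8): (8−11)(8−1)(8−10)(8−2) = (−3)·7·(−2)·6 = 252 ≡ 5, so v_1 = 5^{−1} = 8 (mod 13).
  i = 2 (α = 11): (11−8)(11−1)(11−10)(11−2) = 3·10·1·9 = 270 ≡ 10, so v_2 = 10^{−1} = 4 (mod 13).
  i = 3 (α = 1): (1−8)(1−11)(1−10)(1−2) = (−7)·(−10)·(−9)·(−1) = 630 ≡ 6, so v_3 = 6^{−1} = 11 (mod 13).
  i = 4 (α = 10): (10−8)(10−11)(10−1)(10−2) = 2·(−1)·9·8 = −144 ≡ 12, so v_4 = 12^{−1} = 12 (mod 13).
  i = 5 (α = 2): (2−8)(2−11)(2−1)(2−10) = (−6)·(−9)·1·(−8) = −432 ≡ 10, so v_5 = 10^{−1} = 4 (mod 13).
  v = [8, 4, 11, 12, 4].
Step 2: syndromes of r = [6, 8, 10, 0, 2] (all sums mod 13).
  S_0 = Σ v_i r_i = 8·6 + 4·8 + 11·10 + 12·0 + 4·2 = 198 ≡ 3.
  S_1 = Σ v_i α_i r_i = 8·8·6 + 4·11·8 + 11·1·10 + 12·10·0 + 4·2·2 = 862 ≡ 4.
  α_i^2 mod 13 = [12, 4, 1, 9, 4].
  S_2 = Σ v_i α_i^2 r_i = 8·12·6 + 4·4·8 + 11·1·10 + 12·9·0 + 4·4·2 = 846 ≡ 1.
  S = (3, 4, 1) ≠ 0, so r is not a codeword (an error is present).
Step 3: locate the error. For a single error e at position i, S_ℓ = v_i·e·α_i^ℓ, so α_err = S_1/S_0.
  S_0^{−1} = 3^{−1} = 9 (mod 13), so α_err = 4·9 = 36 ≡ 10 = α_4. Error position i = 4.
  Consistency check: S_2/S_1 = 1·10 = 10 ≡ 10 = α_err ✓ (single-error assumption holds).
Step 4: error magnitude e = S_0/v_4 = S_0·∏_{j≠4}(α_4 − α_j) = 3·12 = 36 ≡ 10 (mod 13).
Step 5: correct position 4: c_4 = r_4 − e = 0 − 10 ≡ 3 (mod 13). Hence c = [6, 8, 10, 3, 2].
  Check: interpolating c through the α_i gives m(x) = 5 + 5·x (degree < 2) with m(α_i) = c_i for every i, so c is indeed a codeword.


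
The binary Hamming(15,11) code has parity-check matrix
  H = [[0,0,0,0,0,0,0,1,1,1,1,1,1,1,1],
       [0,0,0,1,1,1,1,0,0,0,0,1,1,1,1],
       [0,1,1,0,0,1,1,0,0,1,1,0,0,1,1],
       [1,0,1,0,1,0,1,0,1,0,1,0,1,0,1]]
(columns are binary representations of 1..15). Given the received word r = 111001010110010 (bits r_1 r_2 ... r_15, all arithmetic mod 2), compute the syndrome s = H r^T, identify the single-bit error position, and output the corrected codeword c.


s = (0, 0, 0, 1)^T, error position = 1, corrected codeword c = 011001010110010

Compute s = H r^T mod 2 one row at a time:
  s_1 = 1 + 0 + 1 + 1 + 0 + 0 + 1 + 0 = 4 ≡ 0 (mod 2).
  s_2 = 0 + 0 + 1 + 0 + 0 + 0 + 1 + 0 = 2 ≡ 0 (mod 2).
  s_3 = 1 + 1 + 1 + 0 + 1 + 1 + 1 + 0 = 6 ≡ 0 (mod 2).
  s_4 = 1 + 1 + 0 + 0 + 0 + 1 + 0 + 0 = 3 ≡ 1 (mod 2).
s = (0, 0, 0, 1)^T — this equals column 1 of H (binary 0001), so error is at position 1.
Correct: flip bit 1 of r = 111001010110010 to get c = 011001010110010.


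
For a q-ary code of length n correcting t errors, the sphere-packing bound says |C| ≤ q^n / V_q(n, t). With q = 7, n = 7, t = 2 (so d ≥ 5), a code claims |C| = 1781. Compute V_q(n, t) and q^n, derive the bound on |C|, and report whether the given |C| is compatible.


V_q(n, t) = 799, q^n = 823543, Hamming bound = 1030, |C| = 1781 > bound (violated).

Step 1: Compute V_q(n, t) = Σ_{j=0}^2 C(n, j) (q−1)^j.
  j = 0: C(7,0)·(6)^0 = 1·1 = 1.
  j = 1: C(7,1)·(6)^1 = 7·6 = 42.
  j = 2: C(7,2)·(6)^2 = 21·36 = 756.
  V_q(n, t) = 1 + 42 + 756 = 799.
Step 2: q^n = 7^7 = 823543.
Step 3: Hamming bound ⌊q^n / V_q(n,t)⌋ = ⌊823543/799⌋ = 1030.
Step 4: Compare |C| = 1781 to 1030: violated.
The claimed |C| lies above the Hamming bound, so no 7-ary code of length 7 with d ≥ 5 can have 1781 codewords.


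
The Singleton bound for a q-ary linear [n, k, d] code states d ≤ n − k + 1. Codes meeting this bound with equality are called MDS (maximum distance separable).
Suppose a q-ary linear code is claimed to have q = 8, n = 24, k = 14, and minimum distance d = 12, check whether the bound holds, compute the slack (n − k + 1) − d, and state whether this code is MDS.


Singleton RHS = n − k + 1 = 11, slack = -1, bound violated (no such code; not MDS).

Singleton bound: d ≤ n − k + 1.
Here n = 24, k = 14, so n − k + 1 = 11.
Given d = 12, check d ≤ 11: NO.
Slack = (n − k + 1) − d = -1.
The slack is negative: d = 12 exceeds n − k + 1 = 11 by 1, so the Singleton bound is violated and no linear [24, 14, 12]_8 code can exist. In particular it is not MDS (MDS requires d = n − k + 1 exactly).
Description: the claimed parameters are [24, 14, 12]_8; such a code would be impossible (violates the Singleton bound).


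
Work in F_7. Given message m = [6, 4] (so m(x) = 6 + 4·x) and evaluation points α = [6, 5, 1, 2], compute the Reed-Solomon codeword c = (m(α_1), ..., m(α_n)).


c = [2, 5, 3, 0]

Message polynomial: m(x) = 6 + 4·x (mod 7).
For each evaluation point α_i, compute m(α_i) mod 7:
  α_1 = 6: Horner steps 4 → 2, so m(6) = 2.
  α_2 = 5: Horner steps 4 → 5, so m(5) = 5.
  α_3 = 1: Horner steps 4 → 3, so m(1) = 3.
  α_4 = 2: Horner steps 4 → 0, so m(2) = 0.
Codeword c = [2, 5, 3, 0] ∈ F_7^4.


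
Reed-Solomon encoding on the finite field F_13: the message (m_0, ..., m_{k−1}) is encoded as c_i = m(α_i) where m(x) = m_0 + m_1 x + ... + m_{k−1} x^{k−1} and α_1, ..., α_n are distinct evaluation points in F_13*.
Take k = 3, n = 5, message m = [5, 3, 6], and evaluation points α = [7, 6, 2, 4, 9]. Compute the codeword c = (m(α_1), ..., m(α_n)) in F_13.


c = [8, 5, 9, 9, 11]

Message polynomial: m(x) = 5 + 3·x + 6·x^2 (mod 13).
For each evaluation point α_i, compute m(α_i) mod 13:
  α_1 = 7: Horner steps 6 → 6 → 8, so m(7) = 8.
  α_2 = 6: Horner steps 6 → 0 → 5, so m(6) = 5.
  α_3 = 2: Horner steps 6 → 2 → 9, so m(2) = 9.
  α_4 = 4: Horner steps 6 → 1 → 9, so m(4) = 9.
  α_5 = 9: Horner steps 6 → 5 → 11, so m(9) = 11.
Codeword c = [8, 5, 9, 9, 11] ∈ F_13^5.


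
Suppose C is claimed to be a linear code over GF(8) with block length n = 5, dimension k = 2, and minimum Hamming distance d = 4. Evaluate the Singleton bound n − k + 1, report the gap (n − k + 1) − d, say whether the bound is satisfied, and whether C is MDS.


Singleton RHS = n − k + 1 = 4, slack = 0, bound satisfied, MDS.

Singleton bound: d ≤ n − k + 1.
Here n = 5, k = 2, so n − k + 1 = 4.
Given d = 4, check d ≤ 4: YES.
Slack = (n − k + 1) − d = 0.
The code is MDS (slack = 0).
Description: the claimed parameters are [5, 2, 4]_8; such a code would be MDS (meets Singleton bound).


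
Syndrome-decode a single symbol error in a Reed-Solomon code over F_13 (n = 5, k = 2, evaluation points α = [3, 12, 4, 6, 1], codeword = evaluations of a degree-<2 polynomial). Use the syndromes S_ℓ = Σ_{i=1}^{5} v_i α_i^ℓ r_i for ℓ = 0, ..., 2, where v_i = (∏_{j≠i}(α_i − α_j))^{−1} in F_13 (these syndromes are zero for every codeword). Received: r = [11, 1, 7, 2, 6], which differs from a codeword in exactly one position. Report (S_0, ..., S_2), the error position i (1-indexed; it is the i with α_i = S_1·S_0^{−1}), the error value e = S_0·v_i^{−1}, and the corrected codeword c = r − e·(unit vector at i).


S = (8, 9, 2), error at position 4, error magnitude e = 3, c = [11, 1, 7, 12, 6].

Step 1: column multipliers v_i = (∏_{j≠i}(α_i − α_j))^{−1} mod 13.
  i = 1 (α = 3): (3−12)(3−4)(3−6)(3−1) = (−9)·(−1)·(−3)·2 = −54 ≡ 11, so v_1 = 11^{−1} = 6 (mod 13).
  i = 2 (α = 12): (12−3)(12−4)(12−6)(12−1) = 9·8·6·11 = 4752 ≡ 7, so v_2 = 7^{−1} = 2 (mod 13).
  i = 3 (α = 4): (4−3)(4−12)(4−6)(4−1) = 1·(−8)·(−2)·3 = 48 ≡ 9, so v_3 = 9^{−1} = 3 (mod 13).
  i = 4 (α = 6): (6−3)(6−12)(6−4)(6−1) = 3·(−6)·2·5 = −180 ≡ 2, so v_4 = 2^{−1} = 7 (mod 13).
  i = 5 (α = 1): (1−3)(1−12)(1−4)(1−6) = (−2)·(−11)·(−3)·(−5) = 330 ≡ 5, so v_5 = 5^{−1} = 8 (mod 13).
  v = [6, 2, 3, 7, 8].
Step 2: syndromes of r = [11, 1, 7, 2, 6] (all sums mod 13).
  S_0 = Σ v_i r_i = 6·11 + 2·1 + 3·7 + 7·2 + 8·6 = 151 ≡ 8.
  S_1 = Σ v_i α_i r_i = 6·3·11 + 2·12·1 + 3·4·7 + 7·6·2 + 8·1·6 = 438 ≡ 9.
  α_i^2 mod 13 = [9, 1, 3, 10, 1].
  S_2 = Σ v_i α_i^2 r_i = 6·9·11 + 2·1·1 + 3·3·7 + 7·10·2 + 8·1·6 = 847 ≡ 2.
  S = (8, 9, 2) ≠ 0, so r is not a codeword (an error is present).
Step 3: locate the error. For a single error e at position i, S_ℓ = v_i·e·α_i^ℓ, so α_err = S_1/S_0.
  S_0^{−1} = 8^{−1} = 5 (mod 13), so α_err = 9·5 = 45 ≡ 6 = α_4. Error position i = 4.
  Consistency check: S_2/S_1 = 2·3 = 6 ≡ 6 = α_err ✓ (single-error assumption holds).
Step 4: error magnitude e = S_0/v_4 = S_0·∏_{j≠4}(α_4 − α_j) = 8·2 = 16 ≡ 3 (mod 13).
Step 5: correct position 4: c_4 = r_4 − e = 2 − 3 ≡ 12 (mod 13). Hence c = [11, 1, 7, 12, 6].
  Check: interpolating c through the α_i gives m(x) = 10 + 9·x (degree < 2) with m(α_i) = c_i for every i, so c is indeed a codeword.


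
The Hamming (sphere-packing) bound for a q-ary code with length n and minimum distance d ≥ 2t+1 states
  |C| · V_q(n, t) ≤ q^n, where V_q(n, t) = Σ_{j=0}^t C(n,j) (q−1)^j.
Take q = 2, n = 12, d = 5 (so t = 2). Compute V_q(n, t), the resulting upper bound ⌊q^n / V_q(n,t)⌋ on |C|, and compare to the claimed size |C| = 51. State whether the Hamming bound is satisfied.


V_q(n, t) = 79, q^n = 4096, Hamming bound = 51, |C| = 51 ≤ bound (satisfied).

Step 1: Compute V_q(n, t) = Σ_{j=0}^2 C(n, j) (q−1)^j.
  j = 0: C(12,0)·(1)^0 = 1·1 = 1.
  j = 1: C(12,1)·(1)^1 = 12·1 = 12.
  j = 2: C(12,2)·(1)^2 = 66·1 = 66.
  V_q(n, t) = 1 + 12 + 66 = 79.
Step 2: q^n = 2^12 = 4096.
Step 3: Hamming bound ⌊q^n / V_q(n,t)⌋ = ⌊4096/79⌋ = 51.
Step 4: Compare |C| = 51 to 51: satisfied.
The claimed |C| lies at the Hamming bound (tight).


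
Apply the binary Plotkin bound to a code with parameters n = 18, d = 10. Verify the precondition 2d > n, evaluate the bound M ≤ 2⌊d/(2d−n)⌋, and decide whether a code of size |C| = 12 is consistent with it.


Plotkin bound M ≤ 10; given |C| = 12 > bound (violated).

Check applicability: 2d = 20, n = 18.
2d − n = 2 > 0, so Plotkin applies.
Compute d/(2d−n) = 10/2 ≈ 5.0000.
⌊d/(2d−n)⌋ = 5.
Plotkin bound: M ≤ 2·5 = 10.
Given |C| = 12, check: VIOLATED.
This |C| is above the Plotkin bound, so no binary code with n = 18, d = 10 and 12 codewords exists.


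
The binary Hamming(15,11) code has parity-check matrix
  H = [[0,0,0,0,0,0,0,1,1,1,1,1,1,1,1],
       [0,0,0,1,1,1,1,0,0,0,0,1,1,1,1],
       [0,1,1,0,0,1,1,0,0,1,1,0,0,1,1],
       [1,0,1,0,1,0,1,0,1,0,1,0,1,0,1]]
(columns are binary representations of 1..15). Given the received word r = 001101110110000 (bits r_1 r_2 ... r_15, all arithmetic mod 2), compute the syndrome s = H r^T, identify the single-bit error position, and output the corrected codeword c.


s = (1, 1, 1, 1)^T, error position = 15, corrected codeword c = 001101110110001

Compute s = H r^T mod 2 one row at a time:
  s_1 = 1 + 0 + 1 + 1 + 0 + 0 + 0 + 0 = 3 ≡ 1 (mod 2).
  s_2 = 1 + 0 + 1 + 1 + 0 + 0 + 0 + 0 = 3 ≡ 1 (mod 2).
  s_3 = 0 + 1 + 1 + 1 + 1 + 1 + 0 + 0 = 5 ≡ 1 (mod 2).
  s_4 = 0 + 1 + 0 + 1 + 0 + 1 + 0 + 0 = 3 ≡ 1 (mod 2).
s = (1, 1, 1, 1)^T — this equals column 15 of H (binary 1111), so error is at position 15.
Correct: flip bit 15 of r = 001101110110000 to get c = 001101110110001.


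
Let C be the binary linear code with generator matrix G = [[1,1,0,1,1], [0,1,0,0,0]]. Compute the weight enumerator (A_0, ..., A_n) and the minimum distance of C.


Weight distribution: A_0 = 1, A_1 = 1, A_3 = 1, A_4 = 1. Minimum distance d = 1.

Enumerate all 2^2 = 4 messages m ∈ F_2^2.
For each, compute codeword c = mG in F_2^5, then tally its weight.
  m = 00 → c = 00000, weight = 0.
  m = 10 → c = 11011, weight = 4.
  m = 01 → c = 01000, weight = 1.
  m = 11 → c = 10011, weight = 3.
Tally weights:
  weight 0: 1 codewords.
  weight 1: 1 codewords.
  weight 3: 1 codewords.
  weight 4: 1 codewords.
Minimum distance d = smallest w > 0 with A_w > 0 = 1.
Sanity: Σ A_w = 4 = 2^2 = 4 ✓.


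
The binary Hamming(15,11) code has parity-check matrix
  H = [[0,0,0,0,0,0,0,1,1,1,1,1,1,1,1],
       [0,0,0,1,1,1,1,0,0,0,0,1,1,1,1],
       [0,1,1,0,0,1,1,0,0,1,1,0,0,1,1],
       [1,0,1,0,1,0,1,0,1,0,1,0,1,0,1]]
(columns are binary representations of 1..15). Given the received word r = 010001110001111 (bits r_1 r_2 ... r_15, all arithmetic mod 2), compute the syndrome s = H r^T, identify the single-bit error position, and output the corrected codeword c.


s = (1, 0, 1, 1)^T, error position = 11, corrected codeword c = 010001110011111

Compute s = H r^T mod 2 one row at a time:
  s_1 = 1 + 0 + 0 + 0 + 1 + 1 + 1 + 1 = 5 ≡ 1 (mod 2).
  s_2 = 0 + 0 + 1 + 1 + 1 + 1 + 1 + 1 = 6 ≡ 0 (mod 2).
  s_3 = 1 + 0 + 1 + 1 + 0 + 0 + 1 + 1 = 5 ≡ 1 (mod 2).
  s_4 = 0 + 0 + 0 + 1 + 0 + 0 + 1 + 1 = 3 ≡ 1 (mod 2).
s = (1, 0, 1, 1)^T — this equals column 11 of H (binary 1011), so error is at position 11.
Correct: flip bit 11 of r = 010001110001111 to get c = 010001110011111.


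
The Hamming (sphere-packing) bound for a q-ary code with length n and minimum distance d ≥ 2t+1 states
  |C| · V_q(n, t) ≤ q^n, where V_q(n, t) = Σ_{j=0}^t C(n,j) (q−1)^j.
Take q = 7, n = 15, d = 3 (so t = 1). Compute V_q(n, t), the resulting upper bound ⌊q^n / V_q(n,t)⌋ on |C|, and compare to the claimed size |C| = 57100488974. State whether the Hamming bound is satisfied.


V_q(n, t) = 91, q^n = 4747561509943, Hamming bound = 52171005603, |C| = 57100488974 > bound (violated).

Step 1: Compute V_q(n, t) = Σ_{j=0}^1 C(n, j) (q−1)^j.
  j = 0: C(15,0)·(6)^0 = 1·1 = 1.
  j = 1: C(15,1)·(6)^1 = 15·6 = 90.
  V_q(n, t) = 1 + 90 = 91.
Step 2: q^n = 7^15 = 4747561509943.
Step 3: Hamming bound ⌊q^n / V_q(n,t)⌋ = ⌊4747561509943/91⌋ = 52171005603.
Step 4: Compare |C| = 57100488974 to 52171005603: violated.
The claimed |C| lies above the Hamming bound, so no 7-ary code of length 15 with d ≥ 3 can have 57100488974 codewords.


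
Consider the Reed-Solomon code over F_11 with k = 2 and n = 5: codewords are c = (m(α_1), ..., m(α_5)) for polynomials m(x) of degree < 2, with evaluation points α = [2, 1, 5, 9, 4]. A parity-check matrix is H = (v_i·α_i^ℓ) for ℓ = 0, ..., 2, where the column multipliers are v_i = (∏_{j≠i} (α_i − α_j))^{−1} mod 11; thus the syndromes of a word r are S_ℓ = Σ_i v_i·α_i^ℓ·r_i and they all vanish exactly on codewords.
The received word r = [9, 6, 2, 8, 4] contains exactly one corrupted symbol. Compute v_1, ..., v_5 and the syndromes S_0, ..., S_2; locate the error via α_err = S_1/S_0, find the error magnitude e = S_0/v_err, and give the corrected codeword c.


S = (4, 9, 1), error at position 3, error magnitude e = 6, c = [9, 6, 7, 8, 4].

Step 1: column multipliers v_i = (∏_{j≠i}(α_i − α_j))^{−1} mod 11.
  i = 1 (α = 2): (2−1)(2−5)(2−9)(2−4) = 1·(−3)·(−7)·(−2) = −42 ≡ 2, so v_1 = 2^{−1} = 6 (mod 11).
  i = 2 (α = 1): (1−2)(1−5)(1−9)(1−4) = (−1)·(−4)·(−8)·(−3) = 96 ≡ 8, so v_2 = 8^{−1} = 7 (mod 11).
  i = 3 (α = 5): (5−2)(5−1)(5−9)(5−4) = 3·4·(−4)·1 = −48 ≡ 7, so v_3 = 7^{−1} = 8 (mod 11).
  i = 4 (α = 9): (9−2)(9−1)(9−5)(9−4) = 7·8·4·5 = 1120 ≡ 9, so v_4 = 9^{−1} = 5 (mod 11).
  i = 5 (α = 4): (4−2)(4−1)(4−5)(4−9) = 2·3·(−1)·(−5) = 30 ≡ 8, so v_5 = 8^{−1} = 7 (mod 11).
  v = [6, 7, 8, 5, 7].
Step 2: syndromes of r = [9, 6, 2, 8, 4] (all sums mod 11).
  S_0 = Σ v_i r_i = 6·9 + 7·6 + 8·2 + 5·8 + 7·4 = 180 ≡ 4.
  S_1 = Σ v_i α_i r_i = 6·2·9 + 7·1·6 + 8·5·2 + 5·9·8 + 7·4·4 = 702 ≡ 9.
  α_i^2 mod 11 = [4, 1, 3, 4, 5].
  S_2 = Σ v_i α_i^2 r_i = 6·4·9 + 7·1·6 + 8·3·2 + 5·4·8 + 7·5·4 = 606 ≡ 1.
  S = (4, 9, 1) ≠ 0, so r is not a codeword (an error is present).
Step 3: locate the error. For a single error e at position i, S_ℓ = v_i·e·α_i^ℓ, so α_err = S_1/S_0.
  S_0^{−1} = 4^{−1} = 3 (mod 11), so α_err = 9·3 = 27 ≡ 5 = α_3. Error position i = 3.
  Consistency check: S_2/S_1 = 1·5 = 5 ≡ 5 = α_err ✓ (single-error assumption holds).
Step 4: error magnitude e = S_0/v_3 = S_0·∏_{j≠3}(α_3 − α_j) = 4·7 = 28 ≡ 6 (mod 11).
Step 5: correct position 3: c_3 = r_3 − e = 2 − 6 ≡ 7 (mod 11). Hence c = [9, 6, 7, 8, 4].
  Check: interpolating c through the α_i gives m(x) = 3 + 3·x (degree < 2) with m(α_i) = c_i for every i, so c is indeed a codeword.


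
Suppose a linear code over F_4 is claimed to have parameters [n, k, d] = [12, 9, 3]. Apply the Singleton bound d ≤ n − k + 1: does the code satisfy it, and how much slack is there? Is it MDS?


Singleton RHS = n − k + 1 = 4, slack = 1, bound satisfied, not MDS.

Singleton bound: d ≤ n − k + 1.
Here n = 12, k = 9, so n − k + 1 = 4.
Given d = 3, check d ≤ 4: YES.
Slack = (n − k + 1) − d = 1.
The code is NOT MDS (slack = 1 > 0).
Description: the claimed parameters are [12, 9, 3]_4; such a code would be non-MDS.


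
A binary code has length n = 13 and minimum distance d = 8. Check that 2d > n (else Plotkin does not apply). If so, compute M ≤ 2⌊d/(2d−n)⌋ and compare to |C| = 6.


Plotkin bound M ≤ 4; given |C| = 6 > bound (violated).

Check applicability: 2d = 16, n = 13.
2d − n = 3 > 0, so Plotkin applies.
Compute d/(2d−n) = 8/3 ≈ 2.6667.
⌊d/(2d−n)⌋ = 2.
Plotkin bound: M ≤ 2·2 = 4.
Given |C| = 6, check: VIOLATED.
This |C| is above the Plotkin bound, so no binary code with n = 13, d = 8 and 6 codewords exists.


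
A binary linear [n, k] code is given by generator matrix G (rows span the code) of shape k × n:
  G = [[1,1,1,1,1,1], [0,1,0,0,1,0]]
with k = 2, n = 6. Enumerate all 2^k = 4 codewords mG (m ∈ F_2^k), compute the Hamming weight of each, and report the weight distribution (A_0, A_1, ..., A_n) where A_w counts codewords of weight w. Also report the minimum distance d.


Weight distribution: A_0 = 1, A_2 = 1, A_4 = 1, A_6 = 1. Minimum distance d = 2.

Enumerate all 2^2 = 4 messages m ∈ F_2^2.
For each, compute codeword c = mG in F_2^6, then tally its weight.
  m = 00 → c = 000000, weight = 0.
  m = 10 → c = 111111, weight = 6.
  m = 01 → c = 010010, weight = 2.
  m = 11 → c = 101101, weight = 4.
Tally weights:
  weight 0: 1 codewords.
  weight 2: 1 codewords.
  weight 4: 1 codewords.
  weight 6: 1 codewords.
Minimum distance d = smallest w > 0 with A_w > 0 = 2.
Sanity: Σ A_w = 4 = 2^2 = 4 ✓.


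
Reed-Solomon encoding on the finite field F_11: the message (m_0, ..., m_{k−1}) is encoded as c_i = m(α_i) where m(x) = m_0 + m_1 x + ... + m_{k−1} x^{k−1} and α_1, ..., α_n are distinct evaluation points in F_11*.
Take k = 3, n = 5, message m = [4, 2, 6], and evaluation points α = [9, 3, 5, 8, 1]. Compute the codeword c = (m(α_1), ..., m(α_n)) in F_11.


c = [2, 9, 10, 8, 1]

Message polynomial: m(x) = 4 + 2·x + 6·x^2 (mod 11).
For each evaluation point α_i, compute m(α_i) mod 11:
  α_1 = 9: Horner steps 6 → 1 → 2, so m(9) = 2.
  α_2 = 3: Horner steps 6 → 9 → 9, so m(3) = 9.
  α_3 = 5: Horner steps 6 → 10 → 10, so m(5) = 10.
  α_4 = 8: Horner steps 6 → 6 → 8, so m(8) = 8.
  α_5 = 1: Horner steps 6 → 8 → 1, so m(1) = 1.
Codeword c = [2, 9, 10, 8, 1] ∈ F_11^5.


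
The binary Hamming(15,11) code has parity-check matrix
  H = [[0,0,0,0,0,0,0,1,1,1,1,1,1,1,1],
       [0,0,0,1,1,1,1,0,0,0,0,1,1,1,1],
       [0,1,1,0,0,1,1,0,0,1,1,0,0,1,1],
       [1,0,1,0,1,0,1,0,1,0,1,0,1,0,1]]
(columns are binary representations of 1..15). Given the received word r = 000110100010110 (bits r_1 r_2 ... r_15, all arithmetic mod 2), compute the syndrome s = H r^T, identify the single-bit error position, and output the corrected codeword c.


s = (1, 1, 1, 0)^T, error position = 14, corrected codeword c = 000110100010100

Compute s = H r^T mod 2 one row at a time:
  s_1 = 0 + 0 + 0 + 1 + 0 + 1 + 1 + 0 = 3 ≡ 1 (mod 2).
  s_2 = 1 + 1 + 0 + 1 + 0 + 1 + 1 + 0 = 5 ≡ 1 (mod 2).
  s_3 = 0 + 0 + 0 + 1 + 0 + 1 + 1 + 0 = 3 ≡ 1 (mod 2).
  s_4 = 0 + 0 + 1 + 1 + 0 + 1 + 1 + 0 = 4 ≡ 0 (mod 2).
s = (1, 1, 1, 0)^T — this equals column 14 of H (binary 1110), so error is at position 14.
Correct: flip bit 14 of r = 000110100010110 to get c = 000110100010100.


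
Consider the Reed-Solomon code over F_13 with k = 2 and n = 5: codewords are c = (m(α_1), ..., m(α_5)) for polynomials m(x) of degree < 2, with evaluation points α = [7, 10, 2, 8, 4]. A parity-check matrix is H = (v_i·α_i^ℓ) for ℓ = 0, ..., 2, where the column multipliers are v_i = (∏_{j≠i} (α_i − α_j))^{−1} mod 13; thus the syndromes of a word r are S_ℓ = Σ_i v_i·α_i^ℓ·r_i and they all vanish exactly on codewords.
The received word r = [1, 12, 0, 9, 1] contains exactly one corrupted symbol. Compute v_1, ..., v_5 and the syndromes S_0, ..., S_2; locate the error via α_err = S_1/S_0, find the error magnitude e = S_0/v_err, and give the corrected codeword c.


S = (2, 8, 6), error at position 5, error magnitude e = 11, c = [1, 12, 0, 9, 3].

Step 1: column multipliers v_i = (∏_{j≠i}(α_i − α_j))^{−1} mod 13.
  i = 1 (α = 7): (7−10)(7−2)(7−8)(7−4) = (−3)·5·(−1)·3 = 45 ≡ 6, so v_1 = 6^{−1} = 11 (mod 13).
  i = 2 (α = 10): (10−7)(10−2)(10−8)(10−4) = 3·8·2·6 = 288 ≡ 2, so v_2 = 2^{−1} = 7 (mod 13).
  i = 3 (α = 2): (2−7)(2−10)(2−8)(2−4) = (−5)·(−8)·(−6)·(−2) = 480 ≡ 12, so v_3 = 12^{−1} = 12 (mod 13).
  i = 4 (α = 8): (8−7)(8−10)(8−2)(8−4) = 1·(−2)·6·4 = −48 ≡ 4, so v_4 = 4^{−1} = 10 (mod 13).
  i = 5 (α = 4): (4−7)(4−10)(4−2)(4−8) = (−3)·(−6)·2·(−4) = −144 ≡ 12, so v_5 = 12^{−1} = 12 (mod 13).
  v = [11, 7, 12, 10, 12].
Step 2: syndromes of r = [1, 12, 0, 9, 1] (all sums mod 13).
  S_0 = Σ v_i r_i = 11·1 + 7·12 + 12·0 + 10·9 + 12·1 = 197 ≡ 2.
  S_1 = Σ v_i α_i r_i = 11·7·1 + 7·10·12 + 12·2·0 + 10·8·9 + 12·4·1 = 1685 ≡ 8.
  α_i^2 mod 13 = [10, 9, 4, 12, 3].
  S_2 = Σ v_i α_i^2 r_i = 11·10·1 + 7·9·12 + 12·4·0 + 10·12·9 + 12·3·1 = 1982 ≡ 6.
  S = (2, 8, 6) ≠ 0, so r is not a codeword (an error is present).
Step 3: locate the error. For a single error e at position i, S_ℓ = v_i·e·α_i^ℓ, so α_err = S_1/S_0.
  S_0^{−1} = 2^{−1} = 7 (mod 13), so α_err = 8·7 = 56 ≡ 4 = α_5. Error position i = 5.
  Consistency check: S_2/S_1 = 6·5 = 30 ≡ 4 = α_err ✓ (single-error assumption holds).
Step 4: error magnitude e = S_0/v_5 = S_0·∏_{j≠5}(α_5 − α_j) = 2·12 = 24 ≡ 11 (mod 13).
Step 5: correct position 5: c_5 = r_5 − e = 1 − 11 ≡ 3 (mod 13). Hence c = [1, 12, 0, 9, 3].
  Check: interpolating c through the α_i gives m(x) = 10 + 8·x (degree < 2) with m(α_i) = c_i for every i, so c is indeed a codeword.


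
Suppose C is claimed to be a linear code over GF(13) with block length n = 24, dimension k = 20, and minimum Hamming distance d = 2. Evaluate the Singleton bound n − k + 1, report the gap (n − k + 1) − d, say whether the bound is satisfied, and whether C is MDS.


Singleton RHS = n − k + 1 = 5, slack = 3, bound satisfied, not MDS.

Singleton bound: d ≤ n − k + 1.
Here n = 24, k = 20, so n − k + 1 = 5.
Given d = 2, check d ≤ 5: YES.
Slack = (n − k + 1) − d = 3.
The code is NOT MDS (slack = 3 > 0).
Description: the claimed parameters are [24, 20, 2]_13; such a code would be non-MDS.


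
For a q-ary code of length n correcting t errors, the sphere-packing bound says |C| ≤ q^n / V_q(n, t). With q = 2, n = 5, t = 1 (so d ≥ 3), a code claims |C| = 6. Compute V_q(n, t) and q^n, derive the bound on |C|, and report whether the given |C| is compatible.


V_q(n, t) = 6, q^n = 32, Hamming bound = 5, |C| = 6 > bound (violated).

Step 1: Compute V_q(n, t) = Σ_{j=0}^1 C(n, j) (q−1)^j.
  j = 0: C(5,0)·(1)^0 = 1·1 = 1.
  j = 1: C(5,1)·(1)^1 = 5·1 = 5.
  V_q(n, t) = 1 + 5 = 6.
Step 2: q^n = 2^5 = 32.
Step 3: Hamming bound ⌊q^n / V_q(n,t)⌋ = ⌊32/6⌋ = 5.
Step 4: Compare |C| = 6 to 5: violated.
The claimed |C| lies above the Hamming bound, so no 2-ary code of length 5 with d ≥ 3 can have 6 codewords.


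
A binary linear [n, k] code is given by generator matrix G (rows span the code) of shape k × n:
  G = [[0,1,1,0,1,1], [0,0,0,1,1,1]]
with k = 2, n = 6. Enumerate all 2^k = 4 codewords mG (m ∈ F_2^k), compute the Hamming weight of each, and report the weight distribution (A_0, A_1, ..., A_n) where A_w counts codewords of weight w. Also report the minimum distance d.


Weight distribution: A_0 = 1, A_3 = 2, A_4 = 1. Minimum distance d = 3.

Enumerate all 2^2 = 4 messages m ∈ F_2^2.
For each, compute codeword c = mG in F_2^6, then tally its weight.
  m = 00 → c = 000000, weight = 0.
  m = 10 → c = 011011, weight = 4.
  m = 01 → c = 000111, weight = 3.
  m = 11 → c = 011100, weight = 3.
Tally weights:
  weight 0: 1 codewords.
  weight 3: 2 codewords.
  weight 4: 1 codewords.
Minimum distance d = smallest w > 0 with A_w > 0 = 3.
Sanity: Σ A_w = 4 = 2^2 = 4 ✓.


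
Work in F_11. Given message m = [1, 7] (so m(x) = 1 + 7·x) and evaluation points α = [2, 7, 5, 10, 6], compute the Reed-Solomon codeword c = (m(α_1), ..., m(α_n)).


c = [4, 6, 3, 5, 10]

Message polynomial: m(x) = 1 + 7·x (mod 11).
For each evaluation point α_i, compute m(α_i) mod 11:
  α_1 = 2: Horner steps 7 → 4, so m(2) = 4.
  α_2 = 7: Horner steps 7 → 6, so m(7) = 6.
  α_3 = 5: Horner steps 7 → 3, so m(5) = 3.
  α_4 = 10: Horner steps 7 → 5, so m(10) = 5.
  α_5 = 6: Horner steps 7 → 10, so m(6) = 10.
Codeword c = [4, 6, 3, 5, 10] ∈ F_11^5.


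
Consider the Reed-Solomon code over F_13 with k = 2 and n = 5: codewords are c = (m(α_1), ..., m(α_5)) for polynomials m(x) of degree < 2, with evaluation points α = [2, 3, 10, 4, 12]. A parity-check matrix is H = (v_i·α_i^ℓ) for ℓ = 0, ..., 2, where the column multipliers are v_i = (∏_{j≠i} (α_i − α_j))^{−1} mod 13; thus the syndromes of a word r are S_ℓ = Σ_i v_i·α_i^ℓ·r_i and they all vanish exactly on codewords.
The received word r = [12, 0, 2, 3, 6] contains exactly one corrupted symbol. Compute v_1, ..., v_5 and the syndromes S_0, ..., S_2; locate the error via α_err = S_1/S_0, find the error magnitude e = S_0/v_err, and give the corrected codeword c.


S = (6, 5, 2), error at position 2, error magnitude e = 12, c = [12, 1, 2, 3, 6].

Step 1: column multipliers v_i = (∏_{j≠i}(α_i − α_j))^{−1} mod 13.
  i = 1 (α = 2): (2−3)(2−10)(2−4)(2−12) = (−1)·(−8)·(−2)·(−10) = 160 ≡ 4, so v_1 = 4^{−1} = 10 (mod 13).
  i = 2 (α = 3): (3−2)(3−10)(3−4)(3−12) = 1·(−7)·(−1)·(−9) = −63 ≡ 2, so v_2 = 2^{−1} = 7 (mod 13).
  i = 3 (α = 10): (10−2)(10−3)(10−4)(10−12) = 8·7·6·(−2) = −672 ≡ 4, so v_3 = 4^{−1} = 10 (mod 13).
  i = 4 (α = 4): (4−2)(4−3)(4−10)(4−12) = 2·1·(−6)·(−8) = 96 ≡ 5, so v_4 = 5^{−1} = 8 (mod 13).
  i = 5 (α = 12): (12−2)(12−3)(12−10)(12−4) = 10·9·2·8 = 1440 ≡ 10, so v_5 = 10^{−1} = 4 (mod 13).
  v = [10, 7, 10, 8, 4].
Step 2: syndromes of r = [12, 0, 2, 3, 6] (all sums mod 13).
  S_0 = Σ v_i r_i = 10·12 + 7·0 + 10·2 + 8·3 + 4·6 = 188 ≡ 6.
  S_1 = Σ v_i α_i r_i = 10·2·12 + 7·3·0 + 10·10·2 + 8·4·3 + 4·12·6 = 824 ≡ 5.
  α_i^2 mod 13 = [4, 9, 9, 3, 1].
  S_2 = Σ v_i α_i^2 r_i = 10·4·12 + 7·9·0 + 10·9·2 + 8·3·3 + 4·1·6 = 756 ≡ 2.
  S = (6, 5, 2) ≠ 0, so r is not a codeword (an error is present).
Step 3: locate the error. For a single error e at position i, S_ℓ = v_i·e·α_i^ℓ, so α_err = S_1/S_0.
  S_0^{−1} = 6^{−1} = 11 (mod 13), so α_err = 5·11 = 55 ≡ 3 = α_2. Error position i = 2.
  Consistency check: S_2/S_1 = 2·8 = 16 ≡ 3 = α_err ✓ (single-error assumption holds).
Step 4: error magnitude e = S_0/v_2 = S_0·∏_{j≠2}(α_2 − α_j) = 6·2 = 12 ≡ 12 (mod 13).
Step 5: correct position 2: c_2 = r_2 − e = 0 − 12 ≡ 1 (mod 13). Hence c = [12, 1, 2, 3, 6].
  Check: interpolating c through the α_i gives m(x) = 8 + 2·x (degree < 2) with m(α_i) = c_i for every i, so c is indeed a codeword.


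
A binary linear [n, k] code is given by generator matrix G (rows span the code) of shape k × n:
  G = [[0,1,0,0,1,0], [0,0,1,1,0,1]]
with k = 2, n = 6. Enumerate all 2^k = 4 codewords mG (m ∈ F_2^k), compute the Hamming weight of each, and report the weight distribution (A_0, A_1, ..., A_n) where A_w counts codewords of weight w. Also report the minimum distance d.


Weight distribution: A_0 = 1, A_2 = 1, A_3 = 1, A_5 = 1. Minimum distance d = 2.

Enumerate all 2^2 = 4 messages m ∈ F_2^2.
For each, compute codeword c = mG in F_2^6, then tally its weight.
  m = 00 → c = 000000, weight = 0.
  m = 10 → c = 010010, weight = 2.
  m = 01 → c = 001101, weight = 3.
  m = 11 → c = 011111, weight = 5.
Tally weights:
  weight 0: 1 codewords.
  weight 2: 1 codewords.
  weight 3: 1 codewords.
  weight 5: 1 codewords.
Minimum distance d = smallest w > 0 with A_w > 0 = 2.
Sanity: Σ A_w = 4 = 2^2 = 4 ✓.


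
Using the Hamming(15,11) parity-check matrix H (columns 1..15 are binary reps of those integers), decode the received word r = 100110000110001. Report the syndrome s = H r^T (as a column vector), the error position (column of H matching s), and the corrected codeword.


s = (1, 1, 1, 0)^T, error position = 14, corrected codeword c = 100110000110011

Compute s = H r^T mod 2 one row at a time:
  s_1 = 0 + 0 + 1 + 1 + 0 + 0 + 0 + 1 = 3 ≡ 1 (mod 2).
  s_2 = 1 + 1 + 0 + 0 + 0 + 0 + 0 + 1 = 3 ≡ 1 (mod 2).
  s_3 = 0 + 0 + 0 + 0 + 1 + 1 + 0 + 1 = 3 ≡ 1 (mod 2).
  s_4 = 1 + 0 + 1 + 0 + 0 + 1 + 0 + 1 = 4 ≡ 0 (mod 2).
s = (1, 1, 1, 0)^T — this equals column 14 of H (binary 1110), so error is at position 14.
Correct: flip bit 14 of r = 100110000110001 to get c = 100110000110011.


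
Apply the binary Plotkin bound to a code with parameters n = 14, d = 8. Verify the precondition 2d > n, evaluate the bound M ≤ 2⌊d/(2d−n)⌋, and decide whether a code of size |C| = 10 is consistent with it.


Plotkin bound M ≤ 8; given |C| = 10 > bound (violated).

Check applicability: 2d = 16, n = 14.
2d − n = 2 > 0, so Plotkin applies.
Compute d/(2d−n) = 8/2 ≈ 4.0000.
⌊d/(2d−n)⌋ = 4.
Plotkin bound: M ≤ 2·4 = 8.
Given |C| = 10, check: VIOLATED.
This |C| is above the Plotkin bound, so no binary code with n = 14, d = 8 and 10 codewords exists.


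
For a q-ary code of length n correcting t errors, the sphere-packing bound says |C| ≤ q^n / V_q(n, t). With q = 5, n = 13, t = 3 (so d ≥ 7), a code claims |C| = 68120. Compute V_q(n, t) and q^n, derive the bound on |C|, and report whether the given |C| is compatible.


V_q(n, t) = 19605, q^n = 1220703125, Hamming bound = 62264, |C| = 68120 > bound (violated).

Step 1: Compute V_q(n, t) = Σ_{j=0}^3 C(n, j) (q−1)^j.
  j = 0: C(13,0)·(4)^0 = 1·1 = 1.
  j = 1: C(13,1)·(4)^1 = 13·4 = 52.
  j = 2: C(13,2)·(4)^2 = 78·16 = 1248.
  j = 3: C(13,3)·(4)^3 = 286·64 = 18304.
  V_q(n, t) = 1 + 52 + 1248 + 18304 = 19605.
Step 2: q^n = 5^13 = 1220703125.
Step 3: Hamming bound ⌊q^n / V_q(n,t)⌋ = ⌊1220703125/19605⌋ = 62264.
Step 4: Compare |C| = 68120 to 62264: violated.
The claimed |C| lies above the Hamming bound, so no 5-ary code of length 13 with d ≥ 7 can have 68120 codewords.


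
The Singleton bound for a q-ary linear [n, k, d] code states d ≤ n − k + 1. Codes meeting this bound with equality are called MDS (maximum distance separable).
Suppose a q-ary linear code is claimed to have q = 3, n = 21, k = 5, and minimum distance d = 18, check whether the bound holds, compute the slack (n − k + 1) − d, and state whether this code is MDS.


Singleton RHS = n − k + 1 = 17, slack = -1, bound violated (no such code; not MDS).

Singleton bound: d ≤ n − k + 1.
Here n = 21, k = 5, so n − k + 1 = 17.
Given d = 18, check d ≤ 17: NO.
Slack = (n − k + 1) − d = -1.
The slack is negative: d = 18 exceeds n − k + 1 = 17 by 1, so the Singleton bound is violated and no linear [21, 5, 18]_3 code can exist. In particular it is not MDS (MDS requires d = n − k + 1 exactly).
Description: the claimed parameters are [21, 5, 18]_3; such a code would be impossible (violates the Singleton bound).


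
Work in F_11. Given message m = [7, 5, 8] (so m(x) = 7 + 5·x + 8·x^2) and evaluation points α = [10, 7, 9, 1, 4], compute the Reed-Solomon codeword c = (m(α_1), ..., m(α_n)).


c = [10, 5, 7, 9, 1]

Message polynomial: m(x) = 7 + 5·x + 8·x^2 (mod 11).
For each evaluation point α_i, compute m(α_i) mod 11:
  α_1 = 10: Horner steps 8 → 8 → 10, so m(10) = 10.
  α_2 = 7: Horner steps 8 → 6 → 5, so m(7) = 5.
  α_3 = 9: Horner steps 8 → 0 → 7, so m(9) = 7.
  α_4 = 1: Horner steps 8 → 2 → 9, so m(1) = 9.
  α_5 = 4: Horner steps 8 → 4 → 1, so m(4) = 1.
Codeword c = [10, 5, 7, 9, 1] ∈ F_11^5.


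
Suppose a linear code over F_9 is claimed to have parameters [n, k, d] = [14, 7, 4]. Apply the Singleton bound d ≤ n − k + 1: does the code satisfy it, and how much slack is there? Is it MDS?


Singleton RHS = n − k + 1 = 8, slack = 4, bound satisfied, not MDS.

Singleton bound: d ≤ n − k + 1.
Here n = 14, k = 7, so n − k + 1 = 8.
Given d = 4, check d ≤ 8: YES.
Slack = (n − k + 1) − d = 4.
The code is NOT MDS (slack = 4 > 0).
Description: the claimed parameters are [14, 7, 4]_9; such a code would be non-MDS.


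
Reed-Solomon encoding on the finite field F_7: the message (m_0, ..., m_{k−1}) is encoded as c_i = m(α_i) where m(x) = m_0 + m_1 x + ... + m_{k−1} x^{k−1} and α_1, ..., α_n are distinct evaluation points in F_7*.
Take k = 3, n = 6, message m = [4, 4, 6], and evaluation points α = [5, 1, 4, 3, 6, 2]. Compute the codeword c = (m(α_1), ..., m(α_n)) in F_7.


c = [6, 0, 4, 0, 6, 1]

Message polynomial: m(x) = 4 + 4·x + 6·x^2 (mod 7).
For each evaluation point α_i, compute m(α_i) mod 7:
  α_1 = 5: Horner steps 6 → 6 → 6, so m(5) = 6.
  α_2 = 1: Horner steps 6 → 3 → 0, so m(1) = 0.
  α_3 = 4: Horner steps 6 → 0 → 4, so m(4) = 4.
  α_4 = 3: Horner steps 6 → 1 → 0, so m(3) = 0.
  α_5 = 6: Horner steps 6 → 5 → 6, so m(6) = 6.
  α_6 = 2: Horner steps 6 → 2 → 1, so m(2) = 1.
Codeword c = [6, 0, 4, 0, 6, 1] ∈ F_7^6.


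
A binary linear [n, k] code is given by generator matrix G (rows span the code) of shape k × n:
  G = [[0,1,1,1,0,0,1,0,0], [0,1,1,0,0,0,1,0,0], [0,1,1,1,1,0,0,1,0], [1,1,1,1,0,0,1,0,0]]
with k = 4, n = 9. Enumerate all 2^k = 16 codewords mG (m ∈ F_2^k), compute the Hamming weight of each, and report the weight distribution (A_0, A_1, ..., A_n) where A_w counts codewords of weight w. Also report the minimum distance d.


Weight distribution: A_0 = 1, A_1 = 2, A_2 = 1, A_3 = 2, A_4 = 5, A_5 = 4, A_6 = 1. Minimum distance d = 1.

Enumerate all 2^4 = 16 messages m ∈ F_2^4.
For each, compute codeword c = mG in F_2^9, then tally its weight.
  m = 0000 → c = 000000000, weight = 0.
  m = 1000 → c = 011100100, weight = 4.
  m = 0100 → c = 011000100, weight = 3.
  m = 1100 → c = 000100000, weight = 1.
  m = 0010 → c = 011110010, weight = 5.
  m = 1010 → c = 000010110, weight = 3.
  m = 0110 → c = 000110110, weight = 4.
  m = 1110 → c = 011010010, weight = 4.
  m = 0001 → c = 111100100, weight = 5.
  m = 1001 → c = 100000000, weight = 1.
  m = 0101 → c = 100100000, weight = 2.
  m = 1101 → c = 111000100, weight = 4.
  m = 0011 → c = 100010110, weight = 4.
  m = 1011 → c = 111110010, weight = 6.
  m = 0111 → c = 111010010, weight = 5.
  m = 1111 → c = 100110110, weight = 5.
Tally weights:
  weight 0: 1 codewords.
  weight 1: 2 codewords.
  weight 2: 1 codewords.
  weight 3: 2 codewords.
  weight 4: 5 codewords.
  weight 5: 4 codewords.
  weight 6: 1 codewords.
Minimum distance d = smallest w > 0 with A_w > 0 = 1.
Sanity: Σ A_w = 16 = 2^4 = 16 ✓.


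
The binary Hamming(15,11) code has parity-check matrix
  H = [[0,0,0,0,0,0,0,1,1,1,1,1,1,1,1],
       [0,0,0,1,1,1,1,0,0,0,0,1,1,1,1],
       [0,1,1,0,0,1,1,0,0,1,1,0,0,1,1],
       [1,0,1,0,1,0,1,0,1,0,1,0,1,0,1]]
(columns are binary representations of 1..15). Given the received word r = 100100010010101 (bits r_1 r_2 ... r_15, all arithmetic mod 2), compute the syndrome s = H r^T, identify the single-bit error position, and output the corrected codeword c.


s = (0, 1, 0, 0)^T, error position = 4, corrected codeword c = 100000010010101

Compute s = H r^T mod 2 one row at a time:
  s_1 = 1 + 0 + 0 + 1 + 0 + 1 + 0 + 1 = 4 ≡ 0 (mod 2).
  s_2 = 1 + 0 + 0 + 0 + 0 + 1 + 0 + 1 = 3 ≡ 1 (mod 2).
  s_3 = 0 + 0 + 0 + 0 + 0 + 1 + 0 + 1 = 2 ≡ 0 (mod 2).
  s_4 = 1 + 0 + 0 + 0 + 0 + 1 + 1 + 1 = 4 ≡ 0 (mod 2).
s = (0, 1, 0, 0)^T — this equals column 4 of H (binary 0100), so error is at position 4.
Correct: flip bit 4 of r = 100100010010101 to get c = 100000010010101.


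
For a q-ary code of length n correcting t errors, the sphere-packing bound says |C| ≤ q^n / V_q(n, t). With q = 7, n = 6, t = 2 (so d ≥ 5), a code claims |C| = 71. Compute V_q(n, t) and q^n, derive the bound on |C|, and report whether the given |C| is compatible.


V_q(n, t) = 577, q^n = 117649, Hamming bound = 203, |C| = 71 ≤ bound (satisfied).

Step 1: Compute V_q(n, t) = Σ_{j=0}^2 C(n, j) (q−1)^j.
  j = 0: C(6,0)·(6)^0 = 1·1 = 1.
  j = 1: C(6,1)·(6)^1 = 6·6 = 36.
  j = 2: C(6,2)·(6)^2 = 15·36 = 540.
  V_q(n, t) = 1 + 36 + 540 = 577.
Step 2: q^n = 7^6 = 117649.
Step 3: Hamming bound ⌊q^n / V_q(n,t)⌋ = ⌊117649/577⌋ = 203.
Step 4: Compare |C| = 71 to 203: satisfied.
The claimed |C| lies below the Hamming bound.


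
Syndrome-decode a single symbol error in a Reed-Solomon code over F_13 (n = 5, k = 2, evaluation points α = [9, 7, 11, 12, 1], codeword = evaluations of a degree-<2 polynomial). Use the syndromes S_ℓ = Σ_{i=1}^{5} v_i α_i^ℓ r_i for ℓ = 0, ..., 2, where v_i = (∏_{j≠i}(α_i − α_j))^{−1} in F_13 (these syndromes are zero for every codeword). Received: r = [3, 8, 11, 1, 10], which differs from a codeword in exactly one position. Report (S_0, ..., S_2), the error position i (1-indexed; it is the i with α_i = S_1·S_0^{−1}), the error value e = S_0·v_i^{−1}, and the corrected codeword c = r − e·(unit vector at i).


S = (10, 3, 10), error at position 4, error magnitude e = 12, c = [3, 8, 11, 2, 10].

Step 1: column multipliers v_i = (∏_{j≠i}(α_i − α_j))^{−1} mod 13.
  i = 1 (α = 9): (9−7)(9−11)(9−12)(9−1) = 2·(−2)·(−3)·8 = 96 ≡ 5, so v_1 = 5^{−1} = 8 (mod 13).
  i = 2 (α = 7): (7−9)(7−11)(7−12)(7−1) = (−2)·(−4)·(−5)·6 = −240 ≡ 7, so v_2 = 7^{−1} = 2 (mod 13).
  i = 3 (α = 11): (11−9)(11−7)(11−12)(11−1) = 2·4·(−1)·10 = −80 ≡ 11, so v_3 = 11^{−1} = 6 (mod 13).
  i = 4 (α = 12): (12−9)(12−7)(12−11)(12−1) = 3·5·1·11 = 165 ≡ 9, so v_4 = 9^{−1} = 3 (mod 13).
  i = 5 (α = 1): (1−9)(1−7)(1−11)(1−12) = (−8)·(−6)·(−10)·(−11) = 5280 ≡ 2, so v_5 = 2^{−1} = 7 (mod 13).
  v = [8, 2, 6, 3, 7].
Step 2: syndromes of r = [3, 8, 11, 1, 10] (all sums mod 13).
  S_0 = Σ v_i r_i = 8·3 + 2·8 + 6·11 + 3·1 + 7·10 = 179 ≡ 10.
  S_1 = Σ v_i α_i r_i = 8·9·3 + 2·7·8 + 6·11·11 + 3·12·1 + 7·1·10 = 1160 ≡ 3.
  α_i^2 mod 13 = [3, 10, 4, 1, 1].
  S_2 = Σ v_i α_i^2 r_i = 8·3·3 + 2·10·8 + 6·4·11 + 3·1·1 + 7·1·10 = 569 ≡ 10.
  S = (10, 3, 10) ≠ 0, so r is not a codeword (an error is present).
Step 3: locate the error. For a single error e at position i, S_ℓ = v_i·e·α_i^ℓ, so α_err = S_1/S_0.
  S_0^{−1} = 10^{−1} = 4 (mod 13), so α_err = 3·4 = 12 ≡ 12 = α_4. Error position i = 4.
  Consistency check: S_2/S_1 = 10·9 = 90 ≡ 12 = α_err ✓ (single-error assumption holds).
Step 4: error magnitude e = S_0/v_4 = S_0·∏_{j≠4}(α_4 − α_j) = 10·9 = 90 ≡ 12 (mod 13).
Step 5: correct position 4: c_4 = r_4 − e = 1 − 12 ≡ 2 (mod 13). Hence c = [3, 8, 11, 2, 10].
  Check: interpolating c through the α_i gives m(x) = 6 + 4·x (degree < 2) with m(α_i) = c_i for every i, so c is indeed a codeword.
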